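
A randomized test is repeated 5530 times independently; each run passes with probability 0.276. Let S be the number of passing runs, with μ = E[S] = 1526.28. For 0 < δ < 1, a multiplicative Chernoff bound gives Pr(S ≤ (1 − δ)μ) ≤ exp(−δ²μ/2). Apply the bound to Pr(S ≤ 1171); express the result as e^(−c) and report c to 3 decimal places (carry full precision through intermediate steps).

Write 1171 = (1 − δ)μ, so δ = 1 − 1171/1526.28 = 0.2327751…
Then the exponent is δ²μ/2 = (μ − 1171)²/(2μ) = 41.350171.

41.350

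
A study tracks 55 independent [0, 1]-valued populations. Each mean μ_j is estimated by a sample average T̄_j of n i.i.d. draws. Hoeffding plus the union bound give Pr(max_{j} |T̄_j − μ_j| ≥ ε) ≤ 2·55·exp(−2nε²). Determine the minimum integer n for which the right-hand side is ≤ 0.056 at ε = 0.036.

Need 2·55·exp(−2nε²) ≤ 0.056, i.e. exp(−2nε²) ≤ 0.056/110.
So 2nε² ≥ ln(110/0.056) = 7.582884.
Hence n ≥ 7.582884/(2·0.036²) = 2925.495.
The smallest integer n is 2926.

2926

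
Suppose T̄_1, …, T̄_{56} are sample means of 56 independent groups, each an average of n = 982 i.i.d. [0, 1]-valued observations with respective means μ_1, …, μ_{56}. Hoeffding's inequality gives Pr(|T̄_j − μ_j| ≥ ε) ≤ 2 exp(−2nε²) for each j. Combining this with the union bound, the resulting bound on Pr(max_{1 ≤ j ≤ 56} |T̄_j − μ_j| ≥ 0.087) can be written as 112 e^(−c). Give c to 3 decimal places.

14.866

Union bound over the 56 events: Pr(max_{1 ≤ j ≤ 56} |T̄_j − μ_j| ≥ 0.087) ≤ 56·2·exp(−2nε²) = 112 exp(−2·982·0.087²).
So c = 2·982·0.087² = 14.8655.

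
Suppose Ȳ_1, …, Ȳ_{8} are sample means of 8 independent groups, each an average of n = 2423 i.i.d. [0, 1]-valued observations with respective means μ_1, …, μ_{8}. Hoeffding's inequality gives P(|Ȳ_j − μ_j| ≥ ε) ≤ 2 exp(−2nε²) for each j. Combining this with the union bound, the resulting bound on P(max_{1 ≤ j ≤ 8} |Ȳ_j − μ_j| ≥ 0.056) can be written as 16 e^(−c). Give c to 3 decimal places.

Union bound over the 8 events: P(max_{1 ≤ j ≤ 8} |Ȳ_j − μ_j| ≥ 0.056) ≤ 8·2·exp(−2nε²) = 16 exp(−2·2423·0.056²).
So c = 2·2423·0.056² = 15.1971.

15.197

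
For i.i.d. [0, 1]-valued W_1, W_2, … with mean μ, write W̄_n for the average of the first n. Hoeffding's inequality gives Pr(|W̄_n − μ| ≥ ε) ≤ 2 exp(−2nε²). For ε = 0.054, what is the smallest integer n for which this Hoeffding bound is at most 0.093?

527

Require 2·exp(−2nε²) ≤ 0.093, i.e. 2nε² ≥ ln(2/0.093) = 3.068303.
So n ≥ 3.068303 / (2·0.054²) = 526.115.
The smallest integer n is 527.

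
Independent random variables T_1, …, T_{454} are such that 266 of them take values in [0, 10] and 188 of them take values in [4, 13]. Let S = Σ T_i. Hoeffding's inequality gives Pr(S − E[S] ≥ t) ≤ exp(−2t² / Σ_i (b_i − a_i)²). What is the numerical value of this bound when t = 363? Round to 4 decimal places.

Σ(b_i − a_i)² = 266·10² + 188·9² = 41828.
Exponent = 2·363² / 41828 = 6.30052.
Bound = exp(−6.30052) = 0.00184.

0.0018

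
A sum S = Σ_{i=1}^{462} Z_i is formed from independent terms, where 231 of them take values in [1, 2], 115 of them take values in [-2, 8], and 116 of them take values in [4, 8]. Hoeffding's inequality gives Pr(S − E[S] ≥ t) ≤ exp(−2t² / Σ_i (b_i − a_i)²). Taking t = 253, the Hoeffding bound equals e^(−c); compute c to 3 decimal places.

Σ(b_i − a_i)² = 231·1² + 115·10² + 116·4² = 13587.
c = 2t² / 13587 = 2·253² / 13587 = 9.4221.

9.422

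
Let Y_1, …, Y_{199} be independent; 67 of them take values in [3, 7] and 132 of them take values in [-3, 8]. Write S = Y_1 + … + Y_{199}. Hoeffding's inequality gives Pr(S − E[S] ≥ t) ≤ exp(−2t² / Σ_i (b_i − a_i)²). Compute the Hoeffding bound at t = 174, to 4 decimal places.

0.0286

Σ(b_i − a_i)² = 67·4² + 132·11² = 17044.
Exponent = 2·174² / 17044 = 3.55269.
Bound = exp(−3.55269) = 0.02865.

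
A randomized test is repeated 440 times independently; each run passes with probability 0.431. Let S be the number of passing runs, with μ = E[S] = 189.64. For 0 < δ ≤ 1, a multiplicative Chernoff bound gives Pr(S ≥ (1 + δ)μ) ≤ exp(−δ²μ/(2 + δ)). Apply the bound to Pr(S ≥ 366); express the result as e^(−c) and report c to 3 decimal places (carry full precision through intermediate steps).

55.977

Write 366 = (1 + δ)μ, so δ = 366/189.64 − 1 = 0.9299726…
Then the exponent is δ²μ/(2 + δ) = (366 − μ)² / (μ·(2 + δ)) = 55.976621.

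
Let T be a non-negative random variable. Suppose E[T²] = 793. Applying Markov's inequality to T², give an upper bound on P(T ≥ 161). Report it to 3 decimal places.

0.031

Since T ≥ 0, the event {T ≥ 161} is the same as {T² ≥ 25921}.
Markov's inequality applied to T² gives P(T² ≥ 25921) ≤ E[T²]/25921 = 793/25921 = 0.0306.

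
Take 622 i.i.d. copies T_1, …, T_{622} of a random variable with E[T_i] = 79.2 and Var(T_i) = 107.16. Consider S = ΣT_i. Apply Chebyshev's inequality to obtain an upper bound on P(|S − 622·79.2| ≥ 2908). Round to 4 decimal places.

Var(S) = n·Var(T_i) = 622·107.16 = 66653.52.
Chebyshev: P(|S − 622·79.2| ≥ 2908) ≤ Var(S)/2908² = 66653.52/8456464 = 0.0079.

0.0079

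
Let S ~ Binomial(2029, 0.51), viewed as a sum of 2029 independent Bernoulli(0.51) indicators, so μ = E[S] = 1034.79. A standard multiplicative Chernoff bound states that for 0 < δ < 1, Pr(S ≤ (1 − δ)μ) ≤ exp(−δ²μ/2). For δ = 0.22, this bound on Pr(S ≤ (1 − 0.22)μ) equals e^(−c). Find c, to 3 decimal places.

c = δ²μ/2 = 0.22²·1034.79/2 = 25.0419.

25.042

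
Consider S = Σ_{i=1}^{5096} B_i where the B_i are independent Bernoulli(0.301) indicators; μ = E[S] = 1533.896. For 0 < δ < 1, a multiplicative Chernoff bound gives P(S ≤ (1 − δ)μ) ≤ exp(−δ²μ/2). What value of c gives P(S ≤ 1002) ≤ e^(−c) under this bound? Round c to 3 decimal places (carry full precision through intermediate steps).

Write 1002 = (1 − δ)μ, so δ = 1 − 1002/1533.896 = 0.3467614…
Then the exponent is δ²μ/2 = (μ − 1002)²/(2μ) = 92.220514.

92.221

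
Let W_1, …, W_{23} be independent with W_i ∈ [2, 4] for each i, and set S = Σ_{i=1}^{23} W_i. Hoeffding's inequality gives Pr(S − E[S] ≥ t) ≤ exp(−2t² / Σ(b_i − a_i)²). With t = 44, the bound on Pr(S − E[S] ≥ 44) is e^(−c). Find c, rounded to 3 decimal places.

Σ(b_i − a_i)² = 23·(2)² = 92.
c = 2t²/92 = 2·44²/92 = 42.0870.

42.087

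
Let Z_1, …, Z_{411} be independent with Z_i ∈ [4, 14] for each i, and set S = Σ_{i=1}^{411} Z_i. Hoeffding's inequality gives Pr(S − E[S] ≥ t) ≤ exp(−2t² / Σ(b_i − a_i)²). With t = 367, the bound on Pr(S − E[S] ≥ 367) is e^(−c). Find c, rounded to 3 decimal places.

Σ(b_i − a_i)² = 411·(10)² = 41100.
c = 2t²/41100 = 2·367²/41100 = 6.5542.

6.554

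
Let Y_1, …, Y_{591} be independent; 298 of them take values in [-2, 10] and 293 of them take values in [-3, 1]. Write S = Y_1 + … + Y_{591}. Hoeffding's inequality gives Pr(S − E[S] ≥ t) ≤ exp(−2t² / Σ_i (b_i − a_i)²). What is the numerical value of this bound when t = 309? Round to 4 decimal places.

0.0181

Σ(b_i − a_i)² = 298·12² + 293·4² = 47600.
Exponent = 2·309² / 47600 = 4.01181.
Bound = exp(−4.01181) = 0.01810.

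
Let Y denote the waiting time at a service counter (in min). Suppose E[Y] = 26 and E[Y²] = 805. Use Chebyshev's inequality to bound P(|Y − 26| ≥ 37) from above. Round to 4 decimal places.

Var(Y) = E[Y²] − (E[Y])² = 805 − 676 = 129.
Chebyshev's inequality: P(|Y − μ| ≥ t) ≤ Var(Y)/t² = 129/1369 = 0.0942.

0.0942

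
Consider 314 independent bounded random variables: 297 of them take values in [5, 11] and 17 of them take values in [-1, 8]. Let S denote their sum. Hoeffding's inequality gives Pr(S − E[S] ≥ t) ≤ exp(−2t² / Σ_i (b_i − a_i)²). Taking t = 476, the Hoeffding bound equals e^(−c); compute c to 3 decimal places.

37.547

Σ(b_i − a_i)² = 297·6² + 17·9² = 12069.
c = 2t² / 12069 = 2·476² / 12069 = 37.5468.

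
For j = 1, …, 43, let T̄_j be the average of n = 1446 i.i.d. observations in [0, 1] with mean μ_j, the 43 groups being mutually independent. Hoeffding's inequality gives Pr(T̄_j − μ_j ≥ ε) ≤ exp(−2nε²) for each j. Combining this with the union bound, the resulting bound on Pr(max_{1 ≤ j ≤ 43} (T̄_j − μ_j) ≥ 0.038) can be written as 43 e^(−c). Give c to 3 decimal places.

Union bound over the 43 events: Pr(max_{1 ≤ j ≤ 43} (T̄_j − μ_j) ≥ 0.038) ≤ 43·exp(−2nε²) = 43 exp(−2·1446·0.038²).
So c = 2·1446·0.038² = 4.1760.

4.176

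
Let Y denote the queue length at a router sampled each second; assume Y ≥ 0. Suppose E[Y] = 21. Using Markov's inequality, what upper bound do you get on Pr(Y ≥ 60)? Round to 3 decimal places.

Markov's inequality: for a non-negative random variable, Pr(Y ≥ a) ≤ E[Y]/a.
Here E[Y] = 21 and a = 60, so the bound is 21/60 = 0.3500.

0.350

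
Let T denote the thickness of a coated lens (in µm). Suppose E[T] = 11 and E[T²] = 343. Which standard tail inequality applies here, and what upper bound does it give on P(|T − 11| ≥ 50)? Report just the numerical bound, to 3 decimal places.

The first two moments determine the variance, so Chebyshev's inequality is the sharpest standard bound available.
Var(T) = E[T²] − (E[T])² = 343 − 121 = 222.
Chebyshev's inequality: P(|T − μ| ≥ t) ≤ Var(T)/t² = 222/2500 = 0.0888.

0.089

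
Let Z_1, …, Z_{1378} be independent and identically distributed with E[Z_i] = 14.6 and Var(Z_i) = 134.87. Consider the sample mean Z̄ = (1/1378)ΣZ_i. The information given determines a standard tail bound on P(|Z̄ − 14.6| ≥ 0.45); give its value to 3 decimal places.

0.483

With mean and variance of each term known, Chebyshev's inequality bounds the deviation of the sum (or sample mean).
Var(Z̄) = Var(Z_i)/n = 134.87/1378 = 0.097874.
Chebyshev: P(|Z̄ − 14.6| ≥ 0.45) ≤ Var(Z̄)/(0.45)² = 134.87/(1378·0.45²) = 0.4833.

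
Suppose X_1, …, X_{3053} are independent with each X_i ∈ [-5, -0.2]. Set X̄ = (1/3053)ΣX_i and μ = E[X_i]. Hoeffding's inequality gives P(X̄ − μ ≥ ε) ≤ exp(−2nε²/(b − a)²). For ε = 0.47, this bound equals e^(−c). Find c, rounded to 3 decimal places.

58.542

c = 2nε²/(b − a)² = 2·3053·0.47² / 4.8² = 58.5423.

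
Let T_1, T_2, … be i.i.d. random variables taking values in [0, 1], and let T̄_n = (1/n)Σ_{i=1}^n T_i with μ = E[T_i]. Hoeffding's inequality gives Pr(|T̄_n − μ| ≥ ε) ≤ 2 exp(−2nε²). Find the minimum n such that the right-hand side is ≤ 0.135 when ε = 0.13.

80

Require 2·exp(−2nε²) ≤ 0.135, i.e. 2nε² ≥ ln(2/0.135) = 2.695628.
So n ≥ 2.695628 / (2·0.13²) = 79.752.
The smallest integer n is 80.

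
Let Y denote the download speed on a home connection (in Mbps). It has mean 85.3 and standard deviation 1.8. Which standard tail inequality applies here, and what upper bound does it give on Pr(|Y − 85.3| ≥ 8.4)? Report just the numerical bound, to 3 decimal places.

0.046

Mean and variance are known, so Chebyshev's inequality applies.
Chebyshev: Pr(|Y − μ| ≥ t) ≤ Var(Y)/t².
Var(Y) = σ² = 1.8² = 3.24.
Bound = 3.24 / 70.56 = 0.0459.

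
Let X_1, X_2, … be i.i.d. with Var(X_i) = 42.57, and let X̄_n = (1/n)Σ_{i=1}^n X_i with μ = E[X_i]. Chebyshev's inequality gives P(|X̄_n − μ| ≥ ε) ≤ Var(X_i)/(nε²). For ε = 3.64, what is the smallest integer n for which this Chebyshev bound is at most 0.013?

Require 42.57/(n·3.64²) ≤ 0.013, i.e. n ≥ 42.57/(0.013·3.64²) = 247.148.
The smallest integer n is 248.

248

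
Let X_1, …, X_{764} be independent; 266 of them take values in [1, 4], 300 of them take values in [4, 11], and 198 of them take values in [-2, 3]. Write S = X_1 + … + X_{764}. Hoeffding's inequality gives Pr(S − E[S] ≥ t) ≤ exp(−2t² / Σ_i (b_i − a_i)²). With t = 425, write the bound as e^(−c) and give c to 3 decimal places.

16.388

Σ(b_i − a_i)² = 266·3² + 300·7² + 198·5² = 22044.
c = 2t² / 22044 = 2·425² / 22044 = 16.3877.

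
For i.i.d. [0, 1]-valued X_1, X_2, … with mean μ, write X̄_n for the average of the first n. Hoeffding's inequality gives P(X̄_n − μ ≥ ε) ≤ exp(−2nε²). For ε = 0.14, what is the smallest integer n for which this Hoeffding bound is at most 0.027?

Require exp(−2nε²) ≤ 0.027, i.e. 2nε² ≥ ln(1/0.027) = 3.611918.
So n ≥ 3.611918 / (2·0.14²) = 92.141.
The smallest integer n is 93.

93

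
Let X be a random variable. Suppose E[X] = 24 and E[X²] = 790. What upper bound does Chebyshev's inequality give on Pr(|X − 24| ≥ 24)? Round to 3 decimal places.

0.372

Var(X) = E[X²] − (E[X])² = 790 − 576 = 214.
Chebyshev's inequality: Pr(|X − μ| ≥ t) ≤ Var(X)/t² = 214/576 = 0.3715.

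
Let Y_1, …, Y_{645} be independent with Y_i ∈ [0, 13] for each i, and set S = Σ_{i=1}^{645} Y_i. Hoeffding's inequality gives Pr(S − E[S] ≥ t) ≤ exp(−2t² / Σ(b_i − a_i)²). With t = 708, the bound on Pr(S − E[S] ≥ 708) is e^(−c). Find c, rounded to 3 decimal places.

Σ(b_i − a_i)² = 645·(13)² = 109005.
c = 2t²/109005 = 2·708²/109005 = 9.1971.

9.197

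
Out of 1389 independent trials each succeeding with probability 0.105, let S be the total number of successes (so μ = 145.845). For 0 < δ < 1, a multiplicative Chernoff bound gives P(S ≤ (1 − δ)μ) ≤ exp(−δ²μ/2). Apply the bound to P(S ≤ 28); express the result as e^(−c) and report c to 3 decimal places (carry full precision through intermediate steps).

Write 28 = (1 − δ)μ, so δ = 1 − 28/145.845 = 0.8080154…
Then the exponent is δ²μ/2 = (μ − 28)²/(2μ) = 47.610285.

47.610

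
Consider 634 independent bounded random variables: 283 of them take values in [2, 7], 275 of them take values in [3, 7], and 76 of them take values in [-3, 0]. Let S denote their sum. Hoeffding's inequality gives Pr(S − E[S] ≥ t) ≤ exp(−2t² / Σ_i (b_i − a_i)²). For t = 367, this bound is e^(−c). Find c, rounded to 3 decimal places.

22.155

Σ(b_i − a_i)² = 283·5² + 275·4² + 76·3² = 12159.
c = 2t² / 12159 = 2·367² / 12159 = 22.1546.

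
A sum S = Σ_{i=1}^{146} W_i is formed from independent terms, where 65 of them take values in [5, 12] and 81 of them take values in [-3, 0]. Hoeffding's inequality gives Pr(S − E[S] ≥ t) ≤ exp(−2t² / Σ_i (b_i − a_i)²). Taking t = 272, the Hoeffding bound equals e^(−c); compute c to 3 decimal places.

37.805

Σ(b_i − a_i)² = 65·7² + 81·3² = 3914.
c = 2t² / 3914 = 2·272² / 3914 = 37.8048.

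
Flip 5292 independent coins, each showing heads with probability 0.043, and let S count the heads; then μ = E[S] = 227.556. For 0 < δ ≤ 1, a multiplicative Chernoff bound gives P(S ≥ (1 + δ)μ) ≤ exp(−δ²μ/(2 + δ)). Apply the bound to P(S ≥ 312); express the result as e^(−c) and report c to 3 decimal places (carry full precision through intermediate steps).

13.216

Write 312 = (1 + δ)μ, so δ = 312/227.556 − 1 = 0.3710911…
Then the exponent is δ²μ/(2 + δ) = (312 − μ)² / (μ·(2 + δ)) = 13.216032.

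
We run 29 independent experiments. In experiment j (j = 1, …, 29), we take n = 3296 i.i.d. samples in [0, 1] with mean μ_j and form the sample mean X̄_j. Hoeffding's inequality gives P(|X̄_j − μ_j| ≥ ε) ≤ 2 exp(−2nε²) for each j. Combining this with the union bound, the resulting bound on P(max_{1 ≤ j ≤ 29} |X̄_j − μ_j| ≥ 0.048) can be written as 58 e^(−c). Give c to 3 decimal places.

Union bound over the 29 events: P(max_{1 ≤ j ≤ 29} |X̄_j − μ_j| ≥ 0.048) ≤ 29·2·exp(−2nε²) = 58 exp(−2·3296·0.048²).
So c = 2·3296·0.048² = 15.1880.

15.188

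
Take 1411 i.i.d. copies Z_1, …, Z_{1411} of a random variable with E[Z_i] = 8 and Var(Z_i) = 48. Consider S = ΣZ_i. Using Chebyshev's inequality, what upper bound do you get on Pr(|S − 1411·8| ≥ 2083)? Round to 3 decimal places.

0.016

Var(S) = n·Var(Z_i) = 1411·48 = 67728.
Chebyshev: Pr(|S − 1411·8| ≥ 2083) ≤ Var(S)/2083² = 67728/4338889 = 0.0156.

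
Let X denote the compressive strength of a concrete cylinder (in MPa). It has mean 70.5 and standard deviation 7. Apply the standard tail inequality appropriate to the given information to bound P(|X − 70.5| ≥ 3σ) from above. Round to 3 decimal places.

0.111

Mean and variance are known, so Chebyshev's inequality applies.
Chebyshev: P(|X − μ| ≥ t) ≤ Var(X)/t².
Var(X) = σ² = 7² = 49.
t = 3·7 = 21.
Bound = 49 / 441 = 0.1111.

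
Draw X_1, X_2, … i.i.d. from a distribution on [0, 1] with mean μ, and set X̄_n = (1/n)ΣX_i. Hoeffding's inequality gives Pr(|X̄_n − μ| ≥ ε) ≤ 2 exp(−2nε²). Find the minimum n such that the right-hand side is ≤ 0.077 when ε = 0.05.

652

Require 2·exp(−2nε²) ≤ 0.077, i.e. 2nε² ≥ ln(2/0.077) = 3.257097.
So n ≥ 3.257097 / (2·0.05²) = 651.419.
The smallest integer n is 652.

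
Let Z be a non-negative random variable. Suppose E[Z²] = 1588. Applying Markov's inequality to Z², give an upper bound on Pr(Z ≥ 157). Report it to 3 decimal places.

Since Z ≥ 0, the event {Z ≥ 157} is the same as {Z² ≥ 24649}.
Markov's inequality applied to Z² gives Pr(Z² ≥ 24649) ≤ E[Z²]/24649 = 1588/24649 = 0.0644.

0.064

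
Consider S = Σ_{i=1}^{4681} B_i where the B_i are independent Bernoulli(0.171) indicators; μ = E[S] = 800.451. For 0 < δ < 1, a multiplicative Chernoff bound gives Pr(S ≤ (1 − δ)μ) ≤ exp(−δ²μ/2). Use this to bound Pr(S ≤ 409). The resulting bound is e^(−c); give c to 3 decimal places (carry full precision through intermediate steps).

Write 409 = (1 − δ)μ, so δ = 1 − 409/800.451 = 0.4890381…
Then the exponent is δ²μ/2 = (μ − 409)²/(2μ) = 95.717218.

95.717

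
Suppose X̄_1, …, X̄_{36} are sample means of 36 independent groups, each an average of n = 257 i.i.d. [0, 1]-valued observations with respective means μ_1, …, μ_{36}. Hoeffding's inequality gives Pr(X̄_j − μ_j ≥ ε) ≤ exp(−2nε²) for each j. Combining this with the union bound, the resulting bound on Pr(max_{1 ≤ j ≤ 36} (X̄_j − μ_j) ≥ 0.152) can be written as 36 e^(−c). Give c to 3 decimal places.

11.875

Union bound over the 36 events: Pr(max_{1 ≤ j ≤ 36} (X̄_j − μ_j) ≥ 0.152) ≤ 36·exp(−2nε²) = 36 exp(−2·257·0.152²).
So c = 2·257·0.152² = 11.8755.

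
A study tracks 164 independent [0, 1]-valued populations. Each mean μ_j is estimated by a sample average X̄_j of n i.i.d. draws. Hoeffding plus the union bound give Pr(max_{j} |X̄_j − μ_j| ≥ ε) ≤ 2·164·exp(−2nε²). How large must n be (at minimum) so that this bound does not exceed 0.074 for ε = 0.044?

Need 2·164·exp(−2nε²) ≤ 0.074, i.e. exp(−2nε²) ≤ 0.074/328.
So 2nε² ≥ ln(328/0.074) = 8.396704.
Hence n ≥ 8.396704/(2·0.044²) = 2168.570.
The smallest integer n is 2169.

2169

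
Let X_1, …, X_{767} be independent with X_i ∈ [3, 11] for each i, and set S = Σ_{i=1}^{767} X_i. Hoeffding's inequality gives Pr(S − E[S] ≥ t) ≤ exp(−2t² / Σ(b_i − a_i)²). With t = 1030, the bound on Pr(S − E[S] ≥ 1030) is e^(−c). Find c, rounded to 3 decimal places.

Σ(b_i − a_i)² = 767·(8)² = 49088.
c = 2t²/49088 = 2·1030²/49088 = 43.2244.

43.224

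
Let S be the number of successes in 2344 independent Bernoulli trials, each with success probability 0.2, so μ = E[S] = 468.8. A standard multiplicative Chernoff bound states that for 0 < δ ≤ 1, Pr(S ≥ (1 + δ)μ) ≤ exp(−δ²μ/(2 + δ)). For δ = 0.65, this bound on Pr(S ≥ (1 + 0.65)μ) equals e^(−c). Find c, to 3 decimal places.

c = δ²μ/(2 + δ) = 0.65²·468.8/(2 + 0.65) = 74.7426.

74.743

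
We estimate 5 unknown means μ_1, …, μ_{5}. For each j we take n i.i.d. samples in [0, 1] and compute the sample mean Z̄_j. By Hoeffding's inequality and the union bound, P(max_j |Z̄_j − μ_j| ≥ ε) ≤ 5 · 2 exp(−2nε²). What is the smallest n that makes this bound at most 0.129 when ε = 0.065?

515

Need 2·5·exp(−2nε²) ≤ 0.129, i.e. exp(−2nε²) ≤ 0.129/10.
So 2nε² ≥ ln(10/0.129) = 4.350528.
Hence n ≥ 4.350528/(2·0.065²) = 514.855.
The smallest integer n is 515.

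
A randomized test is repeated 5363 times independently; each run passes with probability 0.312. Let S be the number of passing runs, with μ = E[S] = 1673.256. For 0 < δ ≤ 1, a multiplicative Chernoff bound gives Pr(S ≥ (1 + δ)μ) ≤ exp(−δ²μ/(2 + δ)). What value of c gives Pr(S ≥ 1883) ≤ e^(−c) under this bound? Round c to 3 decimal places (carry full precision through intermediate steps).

12.370

Write 1883 = (1 + δ)μ, so δ = 1883/1673.256 − 1 = 0.1253508…
Then the exponent is δ²μ/(2 + δ) = (1883 − μ)² / (μ·(2 + δ)) = 12.370466.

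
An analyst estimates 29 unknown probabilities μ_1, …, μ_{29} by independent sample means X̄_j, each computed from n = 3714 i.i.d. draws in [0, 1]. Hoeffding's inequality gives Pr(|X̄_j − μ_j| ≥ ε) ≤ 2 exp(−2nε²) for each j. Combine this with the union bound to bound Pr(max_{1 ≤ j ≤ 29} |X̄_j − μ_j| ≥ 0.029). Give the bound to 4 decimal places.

0.1123

Per-experiment Hoeffding bound: 2·exp(−2·3714·0.029²) = 2·exp(−6.24695) = 0.0038727.
Union bound over 29 events: 29·0.0038727 = 0.11231.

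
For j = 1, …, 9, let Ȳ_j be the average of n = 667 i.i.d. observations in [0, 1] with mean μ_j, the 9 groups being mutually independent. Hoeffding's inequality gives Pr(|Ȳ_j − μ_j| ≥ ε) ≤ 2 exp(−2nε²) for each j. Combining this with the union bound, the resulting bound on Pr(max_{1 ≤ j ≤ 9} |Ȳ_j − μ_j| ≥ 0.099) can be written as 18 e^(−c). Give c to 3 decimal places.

13.075

Union bound over the 9 events: Pr(max_{1 ≤ j ≤ 9} |Ȳ_j − μ_j| ≥ 0.099) ≤ 9·2·exp(−2nε²) = 18 exp(−2·667·0.099²).
So c = 2·667·0.099² = 13.0745.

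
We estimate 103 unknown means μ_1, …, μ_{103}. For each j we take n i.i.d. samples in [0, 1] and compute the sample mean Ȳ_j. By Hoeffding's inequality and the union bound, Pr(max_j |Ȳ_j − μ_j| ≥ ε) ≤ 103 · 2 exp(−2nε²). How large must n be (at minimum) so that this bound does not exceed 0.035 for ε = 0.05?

1737

Need 2·103·exp(−2nε²) ≤ 0.035, i.e. exp(−2nε²) ≤ 0.035/206.
So 2nε² ≥ ln(206/0.035) = 8.680283.
Hence n ≥ 8.680283/(2·0.05²) = 1736.057.
The smallest integer n is 1737.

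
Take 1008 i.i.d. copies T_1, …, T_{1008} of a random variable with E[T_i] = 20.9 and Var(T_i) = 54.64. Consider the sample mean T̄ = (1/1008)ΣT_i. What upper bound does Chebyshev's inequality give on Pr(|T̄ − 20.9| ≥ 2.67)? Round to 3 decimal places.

Var(T̄) = Var(T_i)/n = 54.64/1008 = 0.054206.
Chebyshev: Pr(|T̄ − 20.9| ≥ 2.67) ≤ Var(T̄)/(2.67)² = 54.64/(1008·2.67²) = 0.0076.

0.008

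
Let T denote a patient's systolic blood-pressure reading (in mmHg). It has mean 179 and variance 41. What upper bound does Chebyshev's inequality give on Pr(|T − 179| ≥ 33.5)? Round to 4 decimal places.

0.0365

Chebyshev: Pr(|T − μ| ≥ t) ≤ Var(T)/t².
Bound = 41 / 1122.25 = 0.0365.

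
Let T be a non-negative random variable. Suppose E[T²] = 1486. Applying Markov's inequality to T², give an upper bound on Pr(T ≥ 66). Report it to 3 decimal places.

Since T ≥ 0, the event {T ≥ 66} is the same as {T² ≥ 4356}.
Markov's inequality applied to T² gives Pr(T² ≥ 4356) ≤ E[T²]/4356 = 1486/4356 = 0.3411.

0.341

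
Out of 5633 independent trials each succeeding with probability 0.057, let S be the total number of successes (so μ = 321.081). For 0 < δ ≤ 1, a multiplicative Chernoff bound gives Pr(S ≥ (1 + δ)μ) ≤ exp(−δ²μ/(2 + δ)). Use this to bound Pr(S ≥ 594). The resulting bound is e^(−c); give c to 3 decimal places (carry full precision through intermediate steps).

81.397

Write 594 = (1 + δ)μ, so δ = 594/321.081 − 1 = 0.8500005…
Then the exponent is δ²μ/(2 + δ) = (594 − μ)² / (μ·(2 + δ)) = 81.396926.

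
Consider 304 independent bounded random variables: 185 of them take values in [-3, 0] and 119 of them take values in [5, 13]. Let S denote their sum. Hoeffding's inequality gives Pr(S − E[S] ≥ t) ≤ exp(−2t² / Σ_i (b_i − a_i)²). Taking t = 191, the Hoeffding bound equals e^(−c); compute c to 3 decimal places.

7.861

Σ(b_i − a_i)² = 185·3² + 119·8² = 9281.
c = 2t² / 9281 = 2·191² / 9281 = 7.8614.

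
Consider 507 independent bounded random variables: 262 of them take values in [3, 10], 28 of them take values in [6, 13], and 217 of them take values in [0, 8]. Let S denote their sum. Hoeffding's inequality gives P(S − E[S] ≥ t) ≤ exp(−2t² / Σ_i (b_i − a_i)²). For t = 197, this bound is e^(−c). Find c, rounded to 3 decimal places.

2.762

Σ(b_i − a_i)² = 262·7² + 28·7² + 217·8² = 28098.
c = 2t² / 28098 = 2·197² / 28098 = 2.7624.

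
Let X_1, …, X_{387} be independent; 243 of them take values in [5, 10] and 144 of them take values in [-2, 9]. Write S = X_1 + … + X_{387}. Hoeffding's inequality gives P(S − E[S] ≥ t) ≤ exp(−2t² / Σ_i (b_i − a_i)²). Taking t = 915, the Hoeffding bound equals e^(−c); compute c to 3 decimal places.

Σ(b_i − a_i)² = 243·5² + 144·11² = 23499.
c = 2t² / 23499 = 2·915² / 23499 = 71.2562.

71.256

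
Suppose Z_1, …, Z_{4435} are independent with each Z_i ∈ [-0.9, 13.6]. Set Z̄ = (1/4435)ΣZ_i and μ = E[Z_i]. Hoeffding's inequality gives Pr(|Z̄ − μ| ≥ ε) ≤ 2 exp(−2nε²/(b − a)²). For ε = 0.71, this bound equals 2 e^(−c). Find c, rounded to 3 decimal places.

c = 2nε²/(b − a)² = 2·4435·0.71² / 14.5² = 21.2669.

21.267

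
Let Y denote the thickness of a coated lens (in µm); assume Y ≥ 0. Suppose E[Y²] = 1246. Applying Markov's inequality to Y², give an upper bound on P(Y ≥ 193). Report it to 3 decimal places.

0.033

Since Y ≥ 0, the event {Y ≥ 193} is the same as {Y² ≥ 37249}.
Markov's inequality applied to Y² gives P(Y² ≥ 37249) ≤ E[Y²]/37249 = 1246/37249 = 0.0335.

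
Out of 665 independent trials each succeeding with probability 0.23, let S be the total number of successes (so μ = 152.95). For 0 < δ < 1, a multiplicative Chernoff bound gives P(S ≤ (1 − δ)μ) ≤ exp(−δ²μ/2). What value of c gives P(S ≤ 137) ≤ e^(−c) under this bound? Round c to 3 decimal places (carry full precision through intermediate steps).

Write 137 = (1 − δ)μ, so δ = 1 − 137/152.95 = 0.1042824…
Then the exponent is δ²μ/2 = (μ − 137)²/(2μ) = 0.831653.

0.832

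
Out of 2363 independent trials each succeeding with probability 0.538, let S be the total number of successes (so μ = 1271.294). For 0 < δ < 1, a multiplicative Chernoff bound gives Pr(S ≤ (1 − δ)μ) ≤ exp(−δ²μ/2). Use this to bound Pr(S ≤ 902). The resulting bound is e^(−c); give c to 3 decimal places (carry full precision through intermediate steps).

53.637

Write 902 = (1 − δ)μ, so δ = 1 − 902/1271.294 = 0.2904867…
Then the exponent is δ²μ/2 = (μ − 902)²/(2μ) = 53.637498.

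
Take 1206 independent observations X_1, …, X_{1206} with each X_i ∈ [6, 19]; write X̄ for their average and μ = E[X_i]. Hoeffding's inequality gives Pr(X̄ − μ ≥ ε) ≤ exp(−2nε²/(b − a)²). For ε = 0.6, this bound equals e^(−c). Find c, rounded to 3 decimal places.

c = 2nε²/(b − a)² = 2·1206·0.6² / 13² = 5.1380.

5.138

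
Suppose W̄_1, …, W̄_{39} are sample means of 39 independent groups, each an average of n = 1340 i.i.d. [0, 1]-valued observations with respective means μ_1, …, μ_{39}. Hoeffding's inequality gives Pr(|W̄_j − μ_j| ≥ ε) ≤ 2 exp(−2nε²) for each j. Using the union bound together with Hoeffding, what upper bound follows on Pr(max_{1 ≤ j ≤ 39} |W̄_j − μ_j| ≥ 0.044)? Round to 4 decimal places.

Per-experiment Hoeffding bound: 2·exp(−2·1340·0.044²) = 2·exp(−5.18848) = 0.011161.
Union bound over 39 events: 39·0.011161 = 0.43528.

0.4353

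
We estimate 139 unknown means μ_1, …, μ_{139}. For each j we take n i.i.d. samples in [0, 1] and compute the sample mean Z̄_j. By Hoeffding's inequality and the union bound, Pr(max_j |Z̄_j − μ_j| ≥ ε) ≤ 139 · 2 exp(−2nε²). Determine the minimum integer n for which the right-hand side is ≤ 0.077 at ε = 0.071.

813

Need 2·139·exp(−2nε²) ≤ 0.077, i.e. exp(−2nε²) ≤ 0.077/278.
So 2nε² ≥ ln(278/0.077) = 8.191571.
Hence n ≥ 8.191571/(2·0.071²) = 812.495.
The smallest integer n is 813.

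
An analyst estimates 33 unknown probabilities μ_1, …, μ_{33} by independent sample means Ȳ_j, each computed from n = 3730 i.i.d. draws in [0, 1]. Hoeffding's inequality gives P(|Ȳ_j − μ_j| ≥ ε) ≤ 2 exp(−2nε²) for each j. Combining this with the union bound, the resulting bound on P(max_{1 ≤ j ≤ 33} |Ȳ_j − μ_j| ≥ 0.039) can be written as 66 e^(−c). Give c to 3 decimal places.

11.347

Union bound over the 33 events: P(max_{1 ≤ j ≤ 33} |Ȳ_j − μ_j| ≥ 0.039) ≤ 33·2·exp(−2nε²) = 66 exp(−2·3730·0.039²).
So c = 2·3730·0.039² = 11.3467.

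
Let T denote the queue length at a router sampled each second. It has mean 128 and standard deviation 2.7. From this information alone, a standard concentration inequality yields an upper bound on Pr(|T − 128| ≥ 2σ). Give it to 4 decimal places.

0.2500

Mean and variance are known, so Chebyshev's inequality applies.
Chebyshev: Pr(|T − μ| ≥ t) ≤ Var(T)/t².
Var(T) = σ² = 2.7² = 7.29.
t = 2·2.7 = 5.4.
Bound = 7.29 / 29.16 = 0.2500.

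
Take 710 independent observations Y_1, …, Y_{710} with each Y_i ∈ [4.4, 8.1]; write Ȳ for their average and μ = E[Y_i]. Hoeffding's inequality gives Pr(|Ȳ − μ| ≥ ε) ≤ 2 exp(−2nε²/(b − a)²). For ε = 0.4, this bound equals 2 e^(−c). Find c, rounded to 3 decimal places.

16.596

c = 2nε²/(b − a)² = 2·710·0.4² / 3.7² = 16.5961.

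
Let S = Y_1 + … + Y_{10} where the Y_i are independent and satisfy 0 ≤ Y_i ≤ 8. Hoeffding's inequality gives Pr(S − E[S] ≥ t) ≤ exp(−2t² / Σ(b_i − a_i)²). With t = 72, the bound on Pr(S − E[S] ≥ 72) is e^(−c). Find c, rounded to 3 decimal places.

Σ(b_i − a_i)² = 10·(8)² = 640.
c = 2t²/640 = 2·72²/640 = 16.2000.

16.200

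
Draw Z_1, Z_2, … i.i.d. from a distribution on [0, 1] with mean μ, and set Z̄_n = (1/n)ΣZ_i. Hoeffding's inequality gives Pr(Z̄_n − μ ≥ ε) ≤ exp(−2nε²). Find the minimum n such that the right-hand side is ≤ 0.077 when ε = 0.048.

Require exp(−2nε²) ≤ 0.077, i.e. 2nε² ≥ ln(1/0.077) = 2.563950.
So n ≥ 2.563950 / (2·0.048²) = 556.413.
The smallest integer n is 557.

557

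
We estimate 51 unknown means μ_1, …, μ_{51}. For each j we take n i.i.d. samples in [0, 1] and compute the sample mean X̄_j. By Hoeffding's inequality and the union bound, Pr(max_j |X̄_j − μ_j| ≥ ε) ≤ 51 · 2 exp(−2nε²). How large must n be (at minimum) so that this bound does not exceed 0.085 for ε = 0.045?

Need 2·51·exp(−2nε²) ≤ 0.085, i.e. exp(−2nε²) ≤ 0.085/102.
So 2nε² ≥ ln(102/0.085) = 7.090077.
Hence n ≥ 7.090077/(2·0.045²) = 1750.636.
The smallest integer n is 1751.

1751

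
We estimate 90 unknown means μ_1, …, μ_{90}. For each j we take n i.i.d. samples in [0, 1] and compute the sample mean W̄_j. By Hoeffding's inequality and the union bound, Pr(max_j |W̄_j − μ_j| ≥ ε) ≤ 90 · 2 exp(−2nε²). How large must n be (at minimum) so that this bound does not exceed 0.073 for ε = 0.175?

128

Need 2·90·exp(−2nε²) ≤ 0.073, i.e. exp(−2nε²) ≤ 0.073/180.
So 2nε² ≥ ln(180/0.073) = 7.810253.
Hence n ≥ 7.810253/(2·0.175²) = 127.514.
The smallest integer n is 128.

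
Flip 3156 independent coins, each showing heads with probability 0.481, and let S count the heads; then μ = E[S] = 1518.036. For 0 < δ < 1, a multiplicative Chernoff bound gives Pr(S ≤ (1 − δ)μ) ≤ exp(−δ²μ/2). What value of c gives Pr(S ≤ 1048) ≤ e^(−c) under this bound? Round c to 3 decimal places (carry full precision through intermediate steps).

Write 1048 = (1 − δ)μ, so δ = 1 − 1048/1518.036 = 0.3096343…
Then the exponent is δ²μ/2 = (μ − 1048)²/(2μ) = 72.769632.

72.770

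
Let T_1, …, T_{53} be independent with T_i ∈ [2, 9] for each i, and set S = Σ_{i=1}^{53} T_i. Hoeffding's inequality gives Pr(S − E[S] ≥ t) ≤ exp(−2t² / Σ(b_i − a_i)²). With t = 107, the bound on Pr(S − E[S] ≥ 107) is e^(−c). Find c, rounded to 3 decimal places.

8.817

Σ(b_i − a_i)² = 53·(7)² = 2597.
c = 2t²/2597 = 2·107²/2597 = 8.8171.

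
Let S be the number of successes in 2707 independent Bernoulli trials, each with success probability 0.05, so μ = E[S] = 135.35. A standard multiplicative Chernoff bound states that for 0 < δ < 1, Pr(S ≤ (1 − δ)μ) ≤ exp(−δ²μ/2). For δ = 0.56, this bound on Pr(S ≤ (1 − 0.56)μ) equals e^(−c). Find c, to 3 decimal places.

c = δ²μ/2 = 0.56²·135.35/2 = 21.2229.

21.223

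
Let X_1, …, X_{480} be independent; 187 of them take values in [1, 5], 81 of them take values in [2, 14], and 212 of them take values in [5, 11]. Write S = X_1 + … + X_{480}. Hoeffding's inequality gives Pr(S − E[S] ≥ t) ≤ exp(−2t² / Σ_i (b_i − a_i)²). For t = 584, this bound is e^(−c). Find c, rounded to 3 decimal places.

Σ(b_i − a_i)² = 187·4² + 81·12² + 212·6² = 22288.
c = 2t² / 22288 = 2·584² / 22288 = 30.6045.

30.604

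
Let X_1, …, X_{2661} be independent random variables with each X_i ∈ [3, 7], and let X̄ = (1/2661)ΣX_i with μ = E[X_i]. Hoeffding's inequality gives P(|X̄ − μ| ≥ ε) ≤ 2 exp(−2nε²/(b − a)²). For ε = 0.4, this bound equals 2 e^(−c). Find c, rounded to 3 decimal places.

c = 2nε²/(b − a)² = 2·2661·0.4² / 4² = 53.2200.

53.220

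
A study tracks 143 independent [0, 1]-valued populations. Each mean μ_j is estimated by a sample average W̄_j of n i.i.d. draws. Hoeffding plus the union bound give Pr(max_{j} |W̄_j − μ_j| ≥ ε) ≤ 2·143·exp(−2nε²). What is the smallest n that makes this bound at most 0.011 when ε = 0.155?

212

Need 2·143·exp(−2nε²) ≤ 0.011, i.e. exp(−2nε²) ≤ 0.011/286.
So 2nε² ≥ ln(286/0.011) = 10.165852.
Hence n ≥ 10.165852/(2·0.155²) = 211.568.
The smallest integer n is 212.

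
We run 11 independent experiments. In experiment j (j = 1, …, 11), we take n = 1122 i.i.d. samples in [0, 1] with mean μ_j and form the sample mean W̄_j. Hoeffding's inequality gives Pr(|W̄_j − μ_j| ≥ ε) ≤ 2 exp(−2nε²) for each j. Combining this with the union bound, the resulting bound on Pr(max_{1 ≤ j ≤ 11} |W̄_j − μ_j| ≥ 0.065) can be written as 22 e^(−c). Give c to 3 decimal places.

9.481

Union bound over the 11 events: Pr(max_{1 ≤ j ≤ 11} |W̄_j − μ_j| ≥ 0.065) ≤ 11·2·exp(−2nε²) = 22 exp(−2·1122·0.065²).
So c = 2·1122·0.065² = 9.4809.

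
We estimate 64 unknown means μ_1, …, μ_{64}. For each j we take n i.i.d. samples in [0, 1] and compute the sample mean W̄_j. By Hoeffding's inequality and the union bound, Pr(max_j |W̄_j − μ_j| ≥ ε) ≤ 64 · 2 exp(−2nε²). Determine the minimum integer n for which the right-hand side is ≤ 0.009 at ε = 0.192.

130

Need 2·64·exp(−2nε²) ≤ 0.009, i.e. exp(−2nε²) ≤ 0.009/128.
So 2nε² ≥ ln(128/0.009) = 9.562561.
Hence n ≥ 9.562561/(2·0.192²) = 129.701.
The smallest integer n is 130.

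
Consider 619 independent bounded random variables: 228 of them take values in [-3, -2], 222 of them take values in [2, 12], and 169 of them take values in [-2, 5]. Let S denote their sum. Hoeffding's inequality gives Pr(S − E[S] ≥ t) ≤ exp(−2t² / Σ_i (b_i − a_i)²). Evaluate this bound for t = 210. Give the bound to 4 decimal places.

0.0566

Σ(b_i − a_i)² = 228·1² + 222·10² + 169·7² = 30709.
Exponent = 2·210² / 30709 = 2.87212.
Bound = exp(−2.87212) = 0.05658.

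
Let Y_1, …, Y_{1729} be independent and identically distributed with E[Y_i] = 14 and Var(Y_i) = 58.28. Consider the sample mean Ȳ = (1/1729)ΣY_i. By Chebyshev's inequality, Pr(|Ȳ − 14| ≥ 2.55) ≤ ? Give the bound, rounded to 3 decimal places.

0.005

Var(Ȳ) = Var(Y_i)/n = 58.28/1729 = 0.033707.
Chebyshev: Pr(|Ȳ − 14| ≥ 2.55) ≤ Var(Ȳ)/(2.55)² = 58.28/(1729·2.55²) = 0.0052.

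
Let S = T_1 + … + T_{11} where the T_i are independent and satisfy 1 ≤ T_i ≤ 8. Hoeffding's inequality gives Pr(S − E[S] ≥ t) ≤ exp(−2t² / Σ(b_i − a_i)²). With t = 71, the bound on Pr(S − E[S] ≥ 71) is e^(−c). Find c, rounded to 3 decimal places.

18.705

Σ(b_i − a_i)² = 11·(7)² = 539.
c = 2t²/539 = 2·71²/539 = 18.7050.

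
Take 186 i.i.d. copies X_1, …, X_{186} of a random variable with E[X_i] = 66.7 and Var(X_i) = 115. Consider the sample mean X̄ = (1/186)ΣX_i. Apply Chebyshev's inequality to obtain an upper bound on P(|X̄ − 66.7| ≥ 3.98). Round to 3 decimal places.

Var(X̄) = Var(X_i)/n = 115/186 = 0.61828.
Chebyshev: P(|X̄ − 66.7| ≥ 3.98) ≤ Var(X̄)/(3.98)² = 115/(186·3.98²) = 0.0390.

0.039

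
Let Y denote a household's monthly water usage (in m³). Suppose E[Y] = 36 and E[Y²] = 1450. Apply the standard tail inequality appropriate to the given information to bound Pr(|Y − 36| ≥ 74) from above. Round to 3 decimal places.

The first two moments determine the variance, so Chebyshev's inequality is the sharpest standard bound available.
Var(Y) = E[Y²] − (E[Y])² = 1450 − 1296 = 154.
Chebyshev's inequality: Pr(|Y − μ| ≥ t) ≤ Var(Y)/t² = 154/5476 = 0.0281.

0.028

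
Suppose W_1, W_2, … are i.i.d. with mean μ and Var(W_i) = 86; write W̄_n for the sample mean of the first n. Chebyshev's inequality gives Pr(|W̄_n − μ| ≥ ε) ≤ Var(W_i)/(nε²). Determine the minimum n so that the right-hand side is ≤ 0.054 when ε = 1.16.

Require 86/(n·1.16²) ≤ 0.054, i.e. n ≥ 86/(0.054·1.16²) = 1183.556.
The smallest integer n is 1184.

1184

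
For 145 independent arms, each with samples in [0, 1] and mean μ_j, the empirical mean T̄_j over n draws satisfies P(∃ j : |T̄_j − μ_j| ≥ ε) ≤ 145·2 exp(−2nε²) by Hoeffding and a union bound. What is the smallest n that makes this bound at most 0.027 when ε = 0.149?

210

Need 2·145·exp(−2nε²) ≤ 0.027, i.e. exp(−2nε²) ≤ 0.027/290.
So 2nε² ≥ ln(290/0.027) = 9.281799.
Hence n ≥ 9.281799/(2·0.149²) = 209.040.
The smallest integer n is 210.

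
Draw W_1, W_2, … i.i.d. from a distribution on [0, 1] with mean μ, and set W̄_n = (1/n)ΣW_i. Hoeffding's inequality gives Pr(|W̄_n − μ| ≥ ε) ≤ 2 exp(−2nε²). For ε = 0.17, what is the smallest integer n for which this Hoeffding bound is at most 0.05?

Require 2·exp(−2nε²) ≤ 0.05, i.e. 2nε² ≥ ln(2/0.05) = 3.688879.
So n ≥ 3.688879 / (2·0.17²) = 63.821.
The smallest integer n is 64.

64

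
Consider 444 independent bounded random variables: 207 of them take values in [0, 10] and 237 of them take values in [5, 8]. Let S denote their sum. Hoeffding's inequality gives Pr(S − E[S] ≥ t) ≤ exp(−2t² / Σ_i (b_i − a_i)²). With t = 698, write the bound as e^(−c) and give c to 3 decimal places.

42.675

Σ(b_i − a_i)² = 207·10² + 237·3² = 22833.
c = 2t² / 22833 = 2·698² / 22833 = 42.6754.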